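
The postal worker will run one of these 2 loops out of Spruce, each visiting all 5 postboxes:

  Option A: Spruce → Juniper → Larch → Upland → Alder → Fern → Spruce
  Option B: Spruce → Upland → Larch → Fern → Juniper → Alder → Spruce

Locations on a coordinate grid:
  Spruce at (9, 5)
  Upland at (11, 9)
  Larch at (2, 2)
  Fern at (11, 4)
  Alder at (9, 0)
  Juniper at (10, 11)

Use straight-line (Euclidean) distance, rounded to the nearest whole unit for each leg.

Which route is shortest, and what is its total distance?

44 — Option A is the shortest.

Option A: 6 + 12 + 11 + 9 + 4 + 2 = 44
Option B: 4 + 11 + 9 + 7 + 11 + 5 = 47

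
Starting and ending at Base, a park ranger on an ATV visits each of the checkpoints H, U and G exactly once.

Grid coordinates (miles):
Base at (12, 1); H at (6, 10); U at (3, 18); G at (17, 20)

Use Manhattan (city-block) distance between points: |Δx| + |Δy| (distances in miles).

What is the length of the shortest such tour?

Base→H→U→G→Base: 15+11+16+24 = 66
Base→H→G→U→Base: 15+21+16+26 = 78
Base→U→H→G→Base: 26+11+21+24 = 82
The minimum is 66.
One optimal route: Base → H → U → G → Base (or its reverse).

66 miles — the shortest possible round trip.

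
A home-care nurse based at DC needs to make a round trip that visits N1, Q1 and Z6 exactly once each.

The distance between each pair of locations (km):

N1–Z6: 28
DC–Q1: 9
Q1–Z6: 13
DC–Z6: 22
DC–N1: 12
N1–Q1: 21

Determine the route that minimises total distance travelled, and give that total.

With 3 stops there are 3!/2 = 3 distinct round trips (a route and its reverse cost the same).
DC → N1 → Q1 → Z6 → DC: 12+21+13+22 = 68
DC → N1 → Z6 → Q1 → DC: 12+28+13+9 = 62
DC → Q1 → N1 → Z6 → DC: 9+21+28+22 = 80
The minimum is 62.
One optimal route: DC → N1 → Z6 → Q1 → DC (or its reverse).

Minimum total distance: 62 km.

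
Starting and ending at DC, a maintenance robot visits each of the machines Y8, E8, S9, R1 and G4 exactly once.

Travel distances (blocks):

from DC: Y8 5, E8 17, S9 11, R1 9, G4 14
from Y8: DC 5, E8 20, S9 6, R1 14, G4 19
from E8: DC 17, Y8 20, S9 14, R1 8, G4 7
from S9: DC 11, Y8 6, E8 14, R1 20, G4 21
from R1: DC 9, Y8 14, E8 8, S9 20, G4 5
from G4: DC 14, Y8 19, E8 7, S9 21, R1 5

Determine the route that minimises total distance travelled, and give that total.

Shortest round trip = 46 blocks.

DC-Y8-E8-S9-R1-G4-DC: 5+20+14+20+5+14 = 78
DC-Y8-E8-S9-G4-R1-DC: 5+20+14+21+5+9 = 74
DC-Y8-E8-R1-S9-G4-DC: 5+20+8+20+21+14 = 88
DC-Y8-E8-R1-G4-S9-DC: 5+20+8+5+21+11 = 70
DC-Y8-E8-G4-S9-R1-DC: 5+20+7+21+20+9 = 82
DC-Y8-E8-G4-R1-S9-DC: 5+20+7+5+20+11 = 68
DC-Y8-S9-E8-R1-G4-DC: 5+6+14+8+5+14 = 52
DC-Y8-S9-E8-G4-R1-DC: 5+6+14+7+5+9 = 46
DC-Y8-S9-R1-E8-G4-DC: 5+6+20+8+7+14 = 60
DC-Y8-S9-R1-G4-E8-DC: 5+6+20+5+7+17 = 60
DC-Y8-S9-G4-E8-R1-DC: 5+6+21+7+8+9 = 56
DC-Y8-S9-G4-R1-E8-DC: 5+6+21+5+8+17 = 62
DC-Y8-R1-E8-S9-G4-DC: 5+14+8+14+21+14 = 76
DC-Y8-R1-E8-G4-S9-DC: 5+14+8+7+21+11 = 66
… (46 more)
The minimum is 46.
One optimal route: DC → Y8 → S9 → E8 → G4 → R1 → DC (or its reverse).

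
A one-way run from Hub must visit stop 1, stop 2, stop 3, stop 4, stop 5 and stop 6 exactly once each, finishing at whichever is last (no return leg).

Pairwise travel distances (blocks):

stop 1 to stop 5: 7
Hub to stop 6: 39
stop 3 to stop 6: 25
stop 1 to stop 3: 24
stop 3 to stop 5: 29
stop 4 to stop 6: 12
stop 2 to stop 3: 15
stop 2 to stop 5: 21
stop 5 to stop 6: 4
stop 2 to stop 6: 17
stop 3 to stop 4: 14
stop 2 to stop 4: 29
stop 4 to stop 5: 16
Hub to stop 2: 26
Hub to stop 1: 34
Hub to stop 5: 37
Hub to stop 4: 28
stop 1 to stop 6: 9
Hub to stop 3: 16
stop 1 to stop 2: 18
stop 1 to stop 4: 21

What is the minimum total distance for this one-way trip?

Minimum one-way distance = 71 blocks.

There are 6! = 720 possible orderings.
Hub - stop 1 - stop 2 - stop 3 - stop 4 - stop 5 - stop 6: 34+18+15+14+16+4 = 101
Hub - stop 1 - stop 2 - stop 3 - stop 4 - stop 6 - stop 5: 34+18+15+14+12+4 = 97
Hub - stop 1 - stop 2 - stop 3 - stop 5 - stop 4 - stop 6: 34+18+15+29+16+12 = 124
Hub - stop 1 - stop 2 - stop 3 - stop 5 - stop 6 - stop 4: 34+18+15+29+4+12 = 112
Hub - stop 1 - stop 2 - stop 3 - stop 6 - stop 4 - stop 5: 34+18+15+25+12+16 = 120
Hub - stop 1 - stop 2 - stop 3 - stop 6 - stop 5 - stop 4: 34+18+15+25+4+16 = 112
Hub - stop 1 - stop 2 - stop 4 - stop 3 - stop 5 - stop 6: 34+18+29+14+29+4 = 128
Hub - stop 1 - stop 2 - stop 4 - stop 3 - stop 6 - stop 5: 34+18+29+14+25+4 = 124
… (712 more)
Hub - stop 3 - stop 4 - stop 6 - stop 5 - stop 1 - stop 2: 16+14+12+4+7+18 = 71  ← best
The minimum is 71.
One shortest path: Hub → stop 3 → stop 4 → stop 6 → stop 5 → stop 1 → stop 2.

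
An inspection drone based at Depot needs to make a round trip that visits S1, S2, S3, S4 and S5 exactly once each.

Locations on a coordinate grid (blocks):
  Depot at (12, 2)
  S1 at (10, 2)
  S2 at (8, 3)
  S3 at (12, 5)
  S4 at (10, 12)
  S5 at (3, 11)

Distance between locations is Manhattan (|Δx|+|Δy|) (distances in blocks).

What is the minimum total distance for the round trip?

With 5 stops there are 5!/2 = 60 distinct round trips (a route and its reverse cost the same).
Depot→S1→S2→S3→S4→S5→Depot: 2+3+6+9+8+18 = 46
Depot→S1→S2→S3→S5→S4→Depot: 2+3+6+15+8+12 = 46
Depot→S1→S2→S4→S3→S5→Depot: 2+3+11+9+15+18 = 58
Depot→S1→S2→S4→S5→S3→Depot: 2+3+11+8+15+3 = 42
Depot→S1→S2→S5→S3→S4→Depot: 2+3+13+15+9+12 = 54
Depot→S1→S2→S5→S4→S3→Depot: 2+3+13+8+9+3 = 38
Depot→S1→S3→S2→S4→S5→Depot: 2+5+6+11+8+18 = 50
Depot→S1→S3→S2→S5→S4→Depot: 2+5+6+13+8+12 = 46
Depot→S1→S3→S4→S2→S5→Depot: 2+5+9+11+13+18 = 58
Depot→S1→S3→S4→S5→S2→Depot: 2+5+9+8+13+5 = 42
Depot→S1→S3→S5→S2→S4→Depot: 2+5+15+13+11+12 = 58
Depot→S1→S3→S5→S4→S2→Depot: 2+5+15+8+11+5 = 46
Depot→S1→S4→S2→S3→S5→Depot: 2+10+11+6+15+18 = 62
Depot→S1→S4→S2→S5→S3→Depot: 2+10+11+13+15+3 = 54
… (46 more)
The minimum is 38.
One optimal route: Depot → S1 → S2 → S5 → S4 → S3 → Depot (or its reverse).

Shortest round trip = 38 blocks.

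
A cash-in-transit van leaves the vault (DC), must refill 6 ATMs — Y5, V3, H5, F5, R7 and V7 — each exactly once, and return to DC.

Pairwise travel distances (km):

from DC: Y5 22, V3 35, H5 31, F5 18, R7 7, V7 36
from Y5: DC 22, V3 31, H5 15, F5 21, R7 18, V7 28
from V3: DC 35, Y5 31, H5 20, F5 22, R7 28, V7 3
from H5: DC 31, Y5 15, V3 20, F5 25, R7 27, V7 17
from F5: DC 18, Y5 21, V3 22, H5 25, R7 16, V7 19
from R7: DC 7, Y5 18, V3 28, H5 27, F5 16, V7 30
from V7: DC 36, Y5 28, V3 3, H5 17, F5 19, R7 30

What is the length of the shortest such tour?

100 km — the shortest possible round trip.

With 6 stops there are 6!/2 = 360 distinct round trips (a route and its reverse cost the same).
DC-Y5-V3-H5-F5-R7-V7-DC: 22+31+20+25+16+30+36 = 180
DC-Y5-V3-H5-F5-V7-R7-DC: 22+31+20+25+19+30+7 = 154
DC-Y5-V3-H5-R7-F5-V7-DC: 22+31+20+27+16+19+36 = 171
DC-Y5-V3-H5-R7-V7-F5-DC: 22+31+20+27+30+19+18 = 167
DC-Y5-V3-H5-V7-F5-R7-DC: 22+31+20+17+19+16+7 = 132
DC-Y5-V3-H5-V7-R7-F5-DC: 22+31+20+17+30+16+18 = 154
DC-Y5-V3-F5-H5-R7-V7-DC: 22+31+22+25+27+30+36 = 193
DC-Y5-V3-F5-H5-V7-R7-DC: 22+31+22+25+17+30+7 = 154
… (352 more)
DC-F5-V3-V7-H5-Y5-R7-DC: 18+22+3+17+15+18+7 = 100  ← best
The minimum is 100.
One optimal route: DC → F5 → V3 → V7 → H5 → Y5 → R7 → DC (or its reverse).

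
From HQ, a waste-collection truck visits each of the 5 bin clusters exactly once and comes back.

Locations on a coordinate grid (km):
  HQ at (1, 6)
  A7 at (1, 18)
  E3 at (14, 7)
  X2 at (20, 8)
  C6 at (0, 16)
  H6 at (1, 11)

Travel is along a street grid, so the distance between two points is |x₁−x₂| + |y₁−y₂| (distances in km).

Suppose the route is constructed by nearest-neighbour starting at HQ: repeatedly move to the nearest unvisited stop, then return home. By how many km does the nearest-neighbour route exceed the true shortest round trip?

HQ: H6=5, C6=11, A7=12, E3=14, X2=21 ⇒ H6
H6: C6=6, A7=7, E3=17, X2=22 ⇒ C6
C6: A7=3, E3=23, X2=28 ⇒ A7
A7: E3=24, X2=29 ⇒ E3
E3: X2=7 ⇒ X2
NN route HQ → H6 → C6 → A7 → E3 → X2 → HQ costs 66.
Optimal: HQ → A7 → C6 → H6 → X2 → E3 → HQ costs 64 (by enumerating all 60 distinct tours).
Excess = 66 − 64 = 2.

Excess over optimum: 2 km.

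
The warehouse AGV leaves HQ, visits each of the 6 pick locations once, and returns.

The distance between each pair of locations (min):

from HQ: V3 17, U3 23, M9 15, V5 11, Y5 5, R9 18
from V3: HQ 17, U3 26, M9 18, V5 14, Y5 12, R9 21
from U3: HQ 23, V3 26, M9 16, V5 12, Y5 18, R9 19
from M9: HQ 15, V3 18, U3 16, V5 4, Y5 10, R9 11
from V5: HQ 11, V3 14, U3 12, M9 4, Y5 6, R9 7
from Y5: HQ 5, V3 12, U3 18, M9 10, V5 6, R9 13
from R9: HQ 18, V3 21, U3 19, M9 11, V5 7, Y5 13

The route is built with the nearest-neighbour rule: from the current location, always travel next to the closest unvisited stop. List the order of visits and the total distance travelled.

At HQ the remaining stops are Y5 5, V5 11, M9 15, V3 17, R9 18, U3 23; go to Y5.
At Y5 the remaining stops are V5 6, M9 10, V3 12, R9 13, U3 18; go to V5.
At V5 the remaining stops are M9 4, R9 7, U3 12, V3 14; go to M9.
At M9 the remaining stops are R9 11, U3 16, V3 18; go to R9.
At R9 the remaining stops are U3 19, V3 21; go to U3.
At U3 the remaining stops are V3 26; go to V3.
Return V3→HQ: 17.
Total = 5 + 6 + 4 + 11 + 19 + 26 + 17 = 88.

Total distance 88 min via the nearest-neighbour route HQ → Y5 → V5 → M9 → R9 → U3 → V3 → HQ.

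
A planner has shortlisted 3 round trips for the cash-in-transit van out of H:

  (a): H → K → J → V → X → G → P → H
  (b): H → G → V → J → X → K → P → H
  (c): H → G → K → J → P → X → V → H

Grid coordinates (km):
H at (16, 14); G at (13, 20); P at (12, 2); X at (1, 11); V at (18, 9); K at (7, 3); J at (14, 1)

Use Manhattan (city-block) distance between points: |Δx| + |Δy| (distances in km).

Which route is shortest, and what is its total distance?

Shortest is (c), total 90 km.

(a): 20 + 9 + 12 + 19 + 21 + 19 + 16 = 116
(b): 9 + 16 + 12 + 23 + 14 + 6 + 16 = 96
(c): 9 + 23 + 9 + 3 + 20 + 19 + 7 = 90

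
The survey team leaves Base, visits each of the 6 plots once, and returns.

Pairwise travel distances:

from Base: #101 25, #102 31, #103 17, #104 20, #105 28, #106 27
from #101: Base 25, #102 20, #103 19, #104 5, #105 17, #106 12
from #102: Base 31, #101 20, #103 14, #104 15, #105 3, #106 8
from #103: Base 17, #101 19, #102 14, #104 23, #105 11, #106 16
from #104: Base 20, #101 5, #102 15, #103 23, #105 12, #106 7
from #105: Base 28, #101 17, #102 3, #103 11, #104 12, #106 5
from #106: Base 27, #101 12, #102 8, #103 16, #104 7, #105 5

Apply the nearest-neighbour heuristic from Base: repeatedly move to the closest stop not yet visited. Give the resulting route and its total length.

Total distance 76 via the nearest-neighbour route Base → #103 → #105 → #102 → #106 → #104 → #101 → Base.

From Base: distances to unvisited — #103=17, #104=20, #101=25, #106=27, #105=28, #102=31. Nearest is #103 (17).
From #103: distances to unvisited — #105=11, #102=14, #106=16, #101=19, #104=23. Nearest is #105 (11).
From #105: distances to unvisited — #102=3, #106=5, #104=12, #101=17. Nearest is #102 (3).
From #102: distances to unvisited — #106=8, #104=15, #101=20. Nearest is #106 (8).
From #106: distances to unvisited — #104=7, #101=12. Nearest is #104 (7).
From #104: distances to unvisited — #101=5. Nearest is #101 (5).
Return #101→Base: 25.
Total = 17 + 11 + 3 + 8 + 7 + 5 + 25 = 76.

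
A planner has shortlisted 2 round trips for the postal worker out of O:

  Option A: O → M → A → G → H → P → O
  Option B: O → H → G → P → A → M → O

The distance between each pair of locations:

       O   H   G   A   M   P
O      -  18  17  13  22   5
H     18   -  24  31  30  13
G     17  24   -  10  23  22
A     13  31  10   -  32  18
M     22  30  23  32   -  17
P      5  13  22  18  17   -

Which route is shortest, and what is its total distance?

Option A: 22 + 32 + 10 + 24 + 13 + 5 = 106
Option B: 18 + 24 + 22 + 18 + 32 + 22 = 136

106 — Option A is the shortest.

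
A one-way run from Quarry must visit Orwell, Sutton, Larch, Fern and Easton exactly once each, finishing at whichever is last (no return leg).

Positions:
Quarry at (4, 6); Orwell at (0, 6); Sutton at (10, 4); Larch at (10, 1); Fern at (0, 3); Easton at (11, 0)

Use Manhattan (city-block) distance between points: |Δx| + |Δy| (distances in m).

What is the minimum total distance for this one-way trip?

There are 5! = 120 possible orderings.
Quarry→Orwell→Sutton→Larch→Fern→Easton: 4+12+3+12+14 = 45
Quarry→Orwell→Sutton→Larch→Easton→Fern: 4+12+3+2+14 = 35
Quarry→Orwell→Sutton→Fern→Larch→Easton: 4+12+11+12+2 = 41
Quarry→Orwell→Sutton→Fern→Easton→Larch: 4+12+11+14+2 = 43
Quarry→Orwell→Sutton→Easton→Larch→Fern: 4+12+5+2+12 = 35
Quarry→Orwell→Sutton→Easton→Fern→Larch: 4+12+5+14+12 = 47
Quarry→Orwell→Larch→Sutton→Fern→Easton: 4+15+3+11+14 = 47
Quarry→Orwell→Larch→Sutton→Easton→Fern: 4+15+3+5+14 = 41
Quarry→Orwell→Larch→Fern→Sutton→Easton: 4+15+12+11+5 = 47
Quarry→Orwell→Larch→Fern→Easton→Sutton: 4+15+12+14+5 = 50
Quarry→Orwell→Larch→Easton→Sutton→Fern: 4+15+2+5+11 = 37
Quarry→Orwell→Larch→Easton→Fern→Sutton: 4+15+2+14+11 = 46
Quarry→Orwell→Fern→Sutton→Larch→Easton: 4+3+11+3+2 = 23
Quarry→Orwell→Fern→Sutton→Easton→Larch: 4+3+11+5+2 = 25
… (106 more)
The minimum is 23.
One shortest path: Quarry → Orwell → Fern → Sutton → Larch → Easton.

Shortest open route: 23 m.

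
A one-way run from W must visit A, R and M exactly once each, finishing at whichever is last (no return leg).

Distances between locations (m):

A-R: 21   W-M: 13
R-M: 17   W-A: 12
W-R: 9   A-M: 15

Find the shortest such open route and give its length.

There are 3! = 6 possible orderings.
W → A → R → M: 12+21+17 = 50
W → A → M → R: 12+15+17 = 44
W → R → A → M: 9+21+15 = 45
W → R → M → A: 9+17+15 = 41
W → M → A → R: 13+15+21 = 49
W → M → R → A: 13+17+21 = 51
The minimum is 41.
One shortest path: W → R → M → A.

41 m — the minimum one-way total.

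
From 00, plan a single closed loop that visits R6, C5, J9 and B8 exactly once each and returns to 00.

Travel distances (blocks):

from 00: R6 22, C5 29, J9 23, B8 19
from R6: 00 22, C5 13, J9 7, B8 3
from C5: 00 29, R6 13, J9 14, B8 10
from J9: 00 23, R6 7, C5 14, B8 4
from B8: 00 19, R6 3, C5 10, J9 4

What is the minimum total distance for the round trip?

There are 12 distinct closed tours to check (reversals are equivalent).
00 - R6 - C5 - J9 - B8 - 00: 22+13+14+4+19 = 72
00 - R6 - C5 - B8 - J9 - 00: 22+13+10+4+23 = 72
00 - R6 - J9 - C5 - B8 - 00: 22+7+14+10+19 = 72
00 - R6 - J9 - B8 - C5 - 00: 22+7+4+10+29 = 72
00 - R6 - B8 - C5 - J9 - 00: 22+3+10+14+23 = 72
00 - R6 - B8 - J9 - C5 - 00: 22+3+4+14+29 = 72
00 - C5 - R6 - J9 - B8 - 00: 29+13+7+4+19 = 72
00 - C5 - R6 - B8 - J9 - 00: 29+13+3+4+23 = 72
00 - C5 - J9 - R6 - B8 - 00: 29+14+7+3+19 = 72
00 - C5 - B8 - R6 - J9 - 00: 29+10+3+7+23 = 72
00 - J9 - R6 - C5 - B8 - 00: 23+7+13+10+19 = 72
00 - J9 - C5 - R6 - B8 - 00: 23+14+13+3+19 = 72
The minimum is 72.
One optimal route: 00 → R6 → C5 → J9 → B8 → 00 (or its reverse).

Minimum total distance: 72 blocks.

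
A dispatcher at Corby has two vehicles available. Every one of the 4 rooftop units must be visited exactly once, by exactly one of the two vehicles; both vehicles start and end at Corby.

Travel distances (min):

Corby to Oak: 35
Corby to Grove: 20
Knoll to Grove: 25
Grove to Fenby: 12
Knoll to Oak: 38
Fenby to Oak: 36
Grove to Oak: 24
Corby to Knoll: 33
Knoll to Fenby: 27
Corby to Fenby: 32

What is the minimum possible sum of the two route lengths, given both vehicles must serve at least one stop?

162 min — the smallest possible combined total.

Try each way of splitting the stops between the two vehicles (each non-empty) and, for each split, find the best tour for each vehicle:
  {Knoll} + {Grove, Fenby, Oak}: 66 + 103 = 169
  {Grove} + {Knoll, Fenby, Oak}: 40 + 131 = 171
  {Knoll, Grove} + {Fenby, Oak}: 78 + 103 = 181
  {Fenby} + {Knoll, Grove, Oak}: 64 + 115 = 179
  {Knoll, Fenby} + {Grove, Oak}: 92 + 79 = 171
  {Grove, Fenby} + {Knoll, Oak}: 64 + 106 = 170
  … (7 splits in total)
  {Knoll, Grove, Fenby} + {Oak}: 92 + 70 = 162  ← best
Best: vehicle 1 Corby → Knoll → Fenby → Grove → Corby = 92; vehicle 2 Corby → Oak → Corby = 70; combined 162.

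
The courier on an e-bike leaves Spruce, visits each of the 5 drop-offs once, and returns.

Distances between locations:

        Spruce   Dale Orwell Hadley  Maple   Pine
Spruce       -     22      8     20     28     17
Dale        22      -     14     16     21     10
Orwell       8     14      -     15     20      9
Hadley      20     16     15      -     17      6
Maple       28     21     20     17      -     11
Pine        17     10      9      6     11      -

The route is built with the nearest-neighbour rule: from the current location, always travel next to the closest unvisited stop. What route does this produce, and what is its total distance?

At Spruce the remaining stops are Orwell 8, Pine 17, Hadley 20, Dale 22, Maple 28; go to Orwell.
At Orwell the remaining stops are Pine 9, Dale 14, Hadley 15, Maple 20; go to Pine.
At Pine the remaining stops are Hadley 6, Dale 10, Maple 11; go to Hadley.
At Hadley the remaining stops are Dale 16, Maple 17; go to Dale.
At Dale the remaining stops are Maple 21; go to Maple.
Return Maple→Spruce: 28.
Total = 8 + 9 + 6 + 16 + 21 + 28 = 88.

88 along Spruce → Orwell → Pine → Hadley → Dale → Maple → Spruce.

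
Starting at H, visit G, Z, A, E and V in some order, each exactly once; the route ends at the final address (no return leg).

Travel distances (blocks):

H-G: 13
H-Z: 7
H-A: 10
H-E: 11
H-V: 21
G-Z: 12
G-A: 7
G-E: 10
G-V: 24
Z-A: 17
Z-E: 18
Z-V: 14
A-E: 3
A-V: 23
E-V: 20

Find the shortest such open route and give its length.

Minimum one-way distance = 47 blocks.

There are 5! = 120 possible orderings.
H→G→Z→A→E→V: 13+12+17+3+20 = 65
H→G→Z→A→V→E: 13+12+17+23+20 = 85
H→G→Z→E→A→V: 13+12+18+3+23 = 69
H→G→Z→E→V→A: 13+12+18+20+23 = 86
H→G→Z→V→A→E: 13+12+14+23+3 = 65
H→G→Z→V→E→A: 13+12+14+20+3 = 62
H→G→A→Z→E→V: 13+7+17+18+20 = 75
H→G→A→Z→V→E: 13+7+17+14+20 = 71
H→G→A→E→Z→V: 13+7+3+18+14 = 55
H→G→A→E→V→Z: 13+7+3+20+14 = 57
H→G→A→V→Z→E: 13+7+23+14+18 = 75
H→G→A→V→E→Z: 13+7+23+20+18 = 81
H→G→E→Z→A→V: 13+10+18+17+23 = 81
H→G→E→Z→V→A: 13+10+18+14+23 = 78
… (106 more)
H→E→A→G→Z→V: 11+3+7+12+14 = 47  ← best
The minimum is 47.
One shortest path: H → E → A → G → Z → V.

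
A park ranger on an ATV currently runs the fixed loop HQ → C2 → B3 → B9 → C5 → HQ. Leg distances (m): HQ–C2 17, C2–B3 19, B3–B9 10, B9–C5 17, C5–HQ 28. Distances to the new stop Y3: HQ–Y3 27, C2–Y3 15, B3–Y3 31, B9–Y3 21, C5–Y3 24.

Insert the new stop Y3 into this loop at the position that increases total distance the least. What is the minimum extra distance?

Insertion cost between consecutive stops i–j is d(i,Y3) + d(Y3,j) − d(i,j):
  between HQ and C2: 27 + 15 − 17 = 25
  between C2 and B3: 15 + 31 − 19 = 27
  between B3 and B9: 31 + 21 − 10 = 42
  between B9 and C5: 21 + 24 − 17 = 28
  between C5 and HQ: 24 + 27 − 28 = 23
Cheapest insertion is between C5 and HQ, adding 23.
New total = 91 + 23 = 114.

+23 m — insert Y3 between C5 and HQ.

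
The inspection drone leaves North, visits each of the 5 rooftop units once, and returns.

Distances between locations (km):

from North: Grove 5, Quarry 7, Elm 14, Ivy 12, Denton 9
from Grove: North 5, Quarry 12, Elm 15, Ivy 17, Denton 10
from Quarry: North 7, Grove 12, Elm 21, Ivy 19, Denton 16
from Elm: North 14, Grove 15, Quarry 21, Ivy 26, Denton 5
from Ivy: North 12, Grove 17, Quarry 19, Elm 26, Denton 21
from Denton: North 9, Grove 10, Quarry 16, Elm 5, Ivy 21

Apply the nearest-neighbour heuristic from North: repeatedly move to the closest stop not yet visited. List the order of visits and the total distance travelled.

From North: distances to unvisited — Grove=5, Quarry=7, Denton=9, Ivy=12, Elm=14. Nearest is Grove (5).
From Grove: distances to unvisited — Denton=10, Quarry=12, Elm=15, Ivy=17. Nearest is Denton (10).
From Denton: distances to unvisited — Elm=5, Quarry=16, Ivy=21. Nearest is Elm (5).
From Elm: distances to unvisited — Quarry=21, Ivy=26. Nearest is Quarry (21).
From Quarry: distances to unvisited — Ivy=19. Nearest is Ivy (19).
Return Ivy→North: 12.
Total = 5 + 10 + 5 + 21 + 19 + 12 = 72.

Total distance 72 km via the nearest-neighbour route North → Grove → Denton → Elm → Quarry → Ivy → North.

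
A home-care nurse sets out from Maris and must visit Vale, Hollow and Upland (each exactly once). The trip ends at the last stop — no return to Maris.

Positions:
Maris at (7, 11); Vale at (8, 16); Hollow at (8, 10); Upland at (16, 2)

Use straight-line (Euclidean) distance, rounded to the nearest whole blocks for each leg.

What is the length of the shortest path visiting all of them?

There are 3! = 6 possible orderings.
Maris - Vale - Hollow - Upland: 5+6+11 = 22
Maris - Vale - Upland - Hollow: 5+16+11 = 32
Maris - Hollow - Vale - Upland: 1+6+16 = 23
Maris - Hollow - Upland - Vale: 1+11+16 = 28
Maris - Upland - Vale - Hollow: 13+16+6 = 35
Maris - Upland - Hollow - Vale: 13+11+6 = 30
The minimum is 22.
One shortest path: Maris → Vale → Hollow → Upland.

Shortest open route: 22 blocks.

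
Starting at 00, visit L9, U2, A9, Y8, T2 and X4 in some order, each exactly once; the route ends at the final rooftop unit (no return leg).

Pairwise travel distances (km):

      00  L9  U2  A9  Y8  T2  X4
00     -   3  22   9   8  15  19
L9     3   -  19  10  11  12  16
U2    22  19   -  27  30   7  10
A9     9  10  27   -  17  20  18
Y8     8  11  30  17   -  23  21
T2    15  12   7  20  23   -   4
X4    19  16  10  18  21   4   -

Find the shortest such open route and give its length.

Shortest open route: 58 km.

There are 6! = 720 possible orderings.
00→L9→U2→A9→Y8→T2→X4: 3+19+27+17+23+4 = 93
00→L9→U2→A9→Y8→X4→T2: 3+19+27+17+21+4 = 91
00→L9→U2→A9→T2→Y8→X4: 3+19+27+20+23+21 = 113
00→L9→U2→A9→T2→X4→Y8: 3+19+27+20+4+21 = 94
00→L9→U2→A9→X4→Y8→T2: 3+19+27+18+21+23 = 111
00→L9→U2→A9→X4→T2→Y8: 3+19+27+18+4+23 = 94
00→L9→U2→Y8→A9→T2→X4: 3+19+30+17+20+4 = 93
00→L9→U2→Y8→A9→X4→T2: 3+19+30+17+18+4 = 91
… (712 more)
00→Y8→L9→A9→X4→T2→U2: 8+11+10+18+4+7 = 58  ← best
The minimum is 58.
One shortest path: 00 → Y8 → L9 → A9 → X4 → T2 → U2.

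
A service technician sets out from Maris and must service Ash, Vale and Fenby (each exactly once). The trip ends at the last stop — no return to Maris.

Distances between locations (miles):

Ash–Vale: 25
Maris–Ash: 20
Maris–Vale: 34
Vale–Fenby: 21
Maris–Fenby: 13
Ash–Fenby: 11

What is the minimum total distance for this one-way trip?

There are 3! = 6 possible orderings.
Maris→Ash→Vale→Fenby: 20+25+21 = 66
Maris→Ash→Fenby→Vale: 20+11+21 = 52
Maris→Vale→Ash→Fenby: 34+25+11 = 70
Maris→Vale→Fenby→Ash: 34+21+11 = 66
Maris→Fenby→Ash→Vale: 13+11+25 = 49
Maris→Fenby→Vale→Ash: 13+21+25 = 59
The minimum is 49.
One shortest path: Maris → Fenby → Ash → Vale.

Shortest open route: 49 miles.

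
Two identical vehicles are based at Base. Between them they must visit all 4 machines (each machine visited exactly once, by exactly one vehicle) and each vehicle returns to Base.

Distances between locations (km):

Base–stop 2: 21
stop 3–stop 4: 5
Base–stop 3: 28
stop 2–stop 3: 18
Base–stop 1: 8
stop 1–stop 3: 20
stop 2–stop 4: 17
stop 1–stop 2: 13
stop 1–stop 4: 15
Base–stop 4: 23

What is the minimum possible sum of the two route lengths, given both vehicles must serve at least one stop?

83 km — the smallest possible combined total.

Try each way of splitting the stops between the two vehicles (each non-empty) and, for each split, find the best tour for each vehicle:
  {stop 1} + {stop 2, stop 3, stop 4}: 16 + 67 = 83
  {stop 2} + {stop 1, stop 3, stop 4}: 42 + 56 = 98
  {stop 1, stop 2} + {stop 3, stop 4}: 42 + 56 = 98
  {stop 3} + {stop 1, stop 2, stop 4}: 56 + 61 = 117
  {stop 1, stop 3} + {stop 2, stop 4}: 56 + 61 = 117
  {stop 2, stop 3} + {stop 1, stop 4}: 67 + 46 = 113
  … (7 splits in total)
Best: vehicle 1 Base → stop 1 → Base = 16; vehicle 2 Base → stop 2 → stop 3 → stop 4 → Base = 67; combined 83.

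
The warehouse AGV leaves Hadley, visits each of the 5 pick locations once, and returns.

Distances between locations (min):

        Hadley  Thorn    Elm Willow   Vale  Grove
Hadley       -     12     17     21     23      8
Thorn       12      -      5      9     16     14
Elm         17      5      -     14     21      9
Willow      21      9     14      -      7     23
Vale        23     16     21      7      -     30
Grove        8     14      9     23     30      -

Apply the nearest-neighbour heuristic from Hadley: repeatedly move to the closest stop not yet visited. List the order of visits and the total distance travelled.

Total distance 61 min via the nearest-neighbour route Hadley → Grove → Elm → Thorn → Willow → Vale → Hadley.

At Hadley the remaining stops are Grove 8, Thorn 12, Elm 17, Willow 21, Vale 23; go to Grove.
At Grove the remaining stops are Elm 9, Thorn 14, Willow 23, Vale 30; go to Elm.
At Elm the remaining stops are Thorn 5, Willow 14, Vale 21; go to Thorn.
At Thorn the remaining stops are Willow 9, Vale 16; go to Willow.
At Willow the remaining stops are Vale 7; go to Vale.
Return Vale→Hadley: 23.
Total = 8 + 9 + 5 + 9 + 7 + 23 = 61.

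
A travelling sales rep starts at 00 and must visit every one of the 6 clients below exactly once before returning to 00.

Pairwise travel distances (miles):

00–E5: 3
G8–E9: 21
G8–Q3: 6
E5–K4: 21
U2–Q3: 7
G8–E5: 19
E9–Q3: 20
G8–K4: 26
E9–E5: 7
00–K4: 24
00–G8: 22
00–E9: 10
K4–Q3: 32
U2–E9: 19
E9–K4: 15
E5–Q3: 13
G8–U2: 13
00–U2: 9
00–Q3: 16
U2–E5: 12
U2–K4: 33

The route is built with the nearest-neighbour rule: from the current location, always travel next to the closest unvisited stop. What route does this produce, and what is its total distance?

Nearest-neighbour total = 73 miles; route 00 → E5 → E9 → K4 → G8 → Q3 → U2 → 00.

At 00 the remaining stops are E5 3, U2 9, E9 10, Q3 16, G8 22, K4 24; go to E5.
At E5 the remaining stops are E9 7, U2 12, Q3 13, G8 19, K4 21; go to E9.
At E9 the remaining stops are K4 15, U2 19, Q3 20, G8 21; go to K4.
At K4 the remaining stops are G8 26, Q3 32, U2 33; go to G8.
At G8 the remaining stops are Q3 6, U2 13; go to Q3.
At Q3 the remaining stops are U2 7; go to U2.
Return U2→00: 9.
Total = 3 + 7 + 15 + 26 + 6 + 7 + 9 = 73.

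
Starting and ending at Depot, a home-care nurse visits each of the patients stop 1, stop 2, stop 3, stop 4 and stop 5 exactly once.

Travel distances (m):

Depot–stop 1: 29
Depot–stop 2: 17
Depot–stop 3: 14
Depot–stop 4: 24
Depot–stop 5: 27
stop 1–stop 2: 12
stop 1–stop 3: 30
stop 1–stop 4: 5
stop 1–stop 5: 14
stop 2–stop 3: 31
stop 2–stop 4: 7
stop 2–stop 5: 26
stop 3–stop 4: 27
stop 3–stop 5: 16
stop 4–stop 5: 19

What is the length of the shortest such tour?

Minimum total distance: 73 m.

Depot - stop 1 - stop 2 - stop 3 - stop 4 - stop 5 - Depot: 29+12+31+27+19+27 = 145
Depot - stop 1 - stop 2 - stop 3 - stop 5 - stop 4 - Depot: 29+12+31+16+19+24 = 131
Depot - stop 1 - stop 2 - stop 4 - stop 3 - stop 5 - Depot: 29+12+7+27+16+27 = 118
Depot - stop 1 - stop 2 - stop 4 - stop 5 - stop 3 - Depot: 29+12+7+19+16+14 = 97
Depot - stop 1 - stop 2 - stop 5 - stop 3 - stop 4 - Depot: 29+12+26+16+27+24 = 134
Depot - stop 1 - stop 2 - stop 5 - stop 4 - stop 3 - Depot: 29+12+26+19+27+14 = 127
Depot - stop 1 - stop 3 - stop 2 - stop 4 - stop 5 - Depot: 29+30+31+7+19+27 = 143
Depot - stop 1 - stop 3 - stop 2 - stop 5 - stop 4 - Depot: 29+30+31+26+19+24 = 159
Depot - stop 1 - stop 3 - stop 4 - stop 2 - stop 5 - Depot: 29+30+27+7+26+27 = 146
Depot - stop 1 - stop 3 - stop 4 - stop 5 - stop 2 - Depot: 29+30+27+19+26+17 = 148
Depot - stop 1 - stop 3 - stop 5 - stop 2 - stop 4 - Depot: 29+30+16+26+7+24 = 132
Depot - stop 1 - stop 3 - stop 5 - stop 4 - stop 2 - Depot: 29+30+16+19+7+17 = 118
Depot - stop 1 - stop 4 - stop 2 - stop 3 - stop 5 - Depot: 29+5+7+31+16+27 = 115
Depot - stop 1 - stop 4 - stop 2 - stop 5 - stop 3 - Depot: 29+5+7+26+16+14 = 97
… (46 more)
Depot - stop 2 - stop 4 - stop 1 - stop 5 - stop 3 - Depot: 17+7+5+14+16+14 = 73  ← best
The minimum is 73.
One optimal route: Depot → stop 2 → stop 4 → stop 1 → stop 5 → stop 3 → Depot (or its reverse).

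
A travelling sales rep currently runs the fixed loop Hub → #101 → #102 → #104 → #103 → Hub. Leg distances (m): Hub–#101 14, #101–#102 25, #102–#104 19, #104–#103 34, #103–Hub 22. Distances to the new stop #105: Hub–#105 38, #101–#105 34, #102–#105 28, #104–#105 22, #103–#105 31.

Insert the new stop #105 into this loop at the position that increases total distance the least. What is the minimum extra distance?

Minimum extra distance: 19 m, inserting #105 between #104 and #103.

Insertion cost between consecutive stops i–j is d(i,#105) + d(#105,j) − d(i,j):
  between Hub and #101: 38 + 34 − 14 = 58
  between #101 and #102: 34 + 28 − 25 = 37
  between #102 and #104: 28 + 22 − 19 = 31
  between #104 and #103: 22 + 31 − 34 = 19
  between #103 and Hub: 31 + 38 − 22 = 47
Cheapest insertion is between #104 and #103, adding 19.
New total = 114 + 19 = 133.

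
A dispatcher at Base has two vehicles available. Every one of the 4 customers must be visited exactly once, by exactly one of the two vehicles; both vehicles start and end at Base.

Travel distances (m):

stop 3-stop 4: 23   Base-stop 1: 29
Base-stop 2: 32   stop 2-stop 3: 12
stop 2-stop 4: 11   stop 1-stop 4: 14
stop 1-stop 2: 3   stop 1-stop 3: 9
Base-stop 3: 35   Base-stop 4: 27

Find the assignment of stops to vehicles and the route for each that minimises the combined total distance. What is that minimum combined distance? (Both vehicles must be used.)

Check every non-empty split of the stops between the two vehicles; for each half take its own optimal tour:
  {stop 1} + {stop 2, stop 3, stop 4}: 58 + 85 = 143
  {stop 2} + {stop 1, stop 3, stop 4}: 64 + 85 = 149
  {stop 1, stop 2} + {stop 3, stop 4}: 64 + 85 = 149
  {stop 3} + {stop 1, stop 2, stop 4}: 70 + 70 = 140
  {stop 1, stop 3} + {stop 2, stop 4}: 73 + 70 = 143
  {stop 2, stop 3} + {stop 1, stop 4}: 79 + 70 = 149
  … (7 splits in total)
  {stop 1, stop 2, stop 3} + {stop 4}: 79 + 54 = 133  ← best
Best: vehicle 1 Base → stop 1 → stop 2 → stop 3 → Base = 79; vehicle 2 Base → stop 4 → Base = 54; combined 133.

Minimum combined distance: 133 m.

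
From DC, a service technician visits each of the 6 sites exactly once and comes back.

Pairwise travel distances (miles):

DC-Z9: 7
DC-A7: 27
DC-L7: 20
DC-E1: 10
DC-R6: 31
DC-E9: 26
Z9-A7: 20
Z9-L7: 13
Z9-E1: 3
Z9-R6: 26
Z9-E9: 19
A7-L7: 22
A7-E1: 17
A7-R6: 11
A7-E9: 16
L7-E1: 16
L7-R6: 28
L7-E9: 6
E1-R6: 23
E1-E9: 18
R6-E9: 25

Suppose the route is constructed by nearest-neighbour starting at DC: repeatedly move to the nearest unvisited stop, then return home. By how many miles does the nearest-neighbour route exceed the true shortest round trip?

The nearest-neighbour route is 4 miles longer than optimal.

DC: Z9=7, E1=10, L7=20, E9=26, A7=27, R6=31 ⇒ Z9
Z9: E1=3, L7=13, E9=19, A7=20, R6=26 ⇒ E1
E1: L7=16, A7=17, E9=18, R6=23 ⇒ L7
L7: E9=6, A7=22, R6=28 ⇒ E9
E9: A7=16, R6=25 ⇒ A7
A7: R6=11 ⇒ R6
NN route DC → Z9 → E1 → L7 → E9 → A7 → R6 → DC costs 90.
Optimal: DC → Z9 → L7 → E9 → A7 → R6 → E1 → DC costs 86 (by enumerating all 360 distinct tours).
Excess = 90 − 86 = 4.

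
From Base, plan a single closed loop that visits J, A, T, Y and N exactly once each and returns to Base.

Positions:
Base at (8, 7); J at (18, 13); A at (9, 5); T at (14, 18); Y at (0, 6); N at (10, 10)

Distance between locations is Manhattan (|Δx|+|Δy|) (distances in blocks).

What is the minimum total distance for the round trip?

There are 60 distinct closed tours to check (reversals are equivalent).
Base-J-A-T-Y-N-Base: 16+17+18+26+14+5 = 96
Base-J-A-T-N-Y-Base: 16+17+18+12+14+9 = 86
Base-J-A-Y-T-N-Base: 16+17+10+26+12+5 = 86
Base-J-A-Y-N-T-Base: 16+17+10+14+12+17 = 86
Base-J-A-N-T-Y-Base: 16+17+6+12+26+9 = 86
Base-J-A-N-Y-T-Base: 16+17+6+14+26+17 = 96
Base-J-T-A-Y-N-Base: 16+9+18+10+14+5 = 72
Base-J-T-A-N-Y-Base: 16+9+18+6+14+9 = 72
Base-J-T-Y-A-N-Base: 16+9+26+10+6+5 = 72
Base-J-T-Y-N-A-Base: 16+9+26+14+6+3 = 74
Base-J-T-N-A-Y-Base: 16+9+12+6+10+9 = 62
Base-J-T-N-Y-A-Base: 16+9+12+14+10+3 = 64
Base-J-Y-A-T-N-Base: 16+25+10+18+12+5 = 86
Base-J-Y-A-N-T-Base: 16+25+10+6+12+17 = 86
… (46 more)
The minimum is 62.
One optimal route: Base → J → T → N → A → Y → Base (or its reverse).

Minimum total distance: 62 blocks.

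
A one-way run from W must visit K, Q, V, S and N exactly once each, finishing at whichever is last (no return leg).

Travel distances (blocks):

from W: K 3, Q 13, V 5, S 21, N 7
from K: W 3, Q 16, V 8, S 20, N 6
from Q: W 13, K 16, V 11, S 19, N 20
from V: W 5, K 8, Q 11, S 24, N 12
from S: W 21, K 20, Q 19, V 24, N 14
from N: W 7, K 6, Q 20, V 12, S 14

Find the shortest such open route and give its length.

51 blocks — the minimum one-way total.

There are 5! = 120 possible orderings.
W - K - Q - V - S - N: 3+16+11+24+14 = 68
W - K - Q - V - N - S: 3+16+11+12+14 = 56
W - K - Q - S - V - N: 3+16+19+24+12 = 74
W - K - Q - S - N - V: 3+16+19+14+12 = 64
W - K - Q - N - V - S: 3+16+20+12+24 = 75
W - K - Q - N - S - V: 3+16+20+14+24 = 77
W - K - V - Q - S - N: 3+8+11+19+14 = 55
W - K - V - Q - N - S: 3+8+11+20+14 = 56
W - K - V - S - Q - N: 3+8+24+19+20 = 74
W - K - V - S - N - Q: 3+8+24+14+20 = 69
W - K - V - N - Q - S: 3+8+12+20+19 = 62
W - K - V - N - S - Q: 3+8+12+14+19 = 56
W - K - S - Q - V - N: 3+20+19+11+12 = 65
W - K - S - Q - N - V: 3+20+19+20+12 = 74
… (106 more)
W - K - N - V - Q - S: 3+6+12+11+19 = 51  ← best
The minimum is 51.
One shortest path: W → K → N → V → Q → S.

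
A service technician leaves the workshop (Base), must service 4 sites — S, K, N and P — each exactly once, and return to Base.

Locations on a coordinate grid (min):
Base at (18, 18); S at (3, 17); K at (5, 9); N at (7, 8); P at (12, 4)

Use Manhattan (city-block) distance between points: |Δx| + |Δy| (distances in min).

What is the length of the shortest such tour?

Base-S-K-N-P-Base: 16+10+3+9+20 = 58
Base-S-K-P-N-Base: 16+10+12+9+21 = 68
Base-S-N-K-P-Base: 16+13+3+12+20 = 64
Base-S-N-P-K-Base: 16+13+9+12+22 = 72
Base-S-P-K-N-Base: 16+22+12+3+21 = 74
Base-S-P-N-K-Base: 16+22+9+3+22 = 72
Base-K-S-N-P-Base: 22+10+13+9+20 = 74
Base-K-S-P-N-Base: 22+10+22+9+21 = 84
Base-K-N-S-P-Base: 22+3+13+22+20 = 80
Base-K-P-S-N-Base: 22+12+22+13+21 = 90
Base-N-S-K-P-Base: 21+13+10+12+20 = 76
Base-N-K-S-P-Base: 21+3+10+22+20 = 76
The minimum is 58.
One optimal route: Base → S → K → N → P → Base (or its reverse).

Minimum total distance: 58 min.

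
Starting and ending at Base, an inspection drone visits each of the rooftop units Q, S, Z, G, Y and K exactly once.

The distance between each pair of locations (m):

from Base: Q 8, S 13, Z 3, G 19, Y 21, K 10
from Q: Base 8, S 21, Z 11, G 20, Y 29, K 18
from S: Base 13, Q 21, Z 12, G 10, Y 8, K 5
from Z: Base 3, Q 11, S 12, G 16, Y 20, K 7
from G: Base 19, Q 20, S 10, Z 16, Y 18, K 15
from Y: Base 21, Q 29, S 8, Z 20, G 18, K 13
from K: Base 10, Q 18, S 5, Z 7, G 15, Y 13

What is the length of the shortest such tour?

69 m — the shortest possible round trip.

There are 360 distinct closed tours to check (reversals are equivalent).
Base - Q - S - Z - G - Y - K - Base: 8+21+12+16+18+13+10 = 98
Base - Q - S - Z - G - K - Y - Base: 8+21+12+16+15+13+21 = 106
Base - Q - S - Z - Y - G - K - Base: 8+21+12+20+18+15+10 = 104
Base - Q - S - Z - Y - K - G - Base: 8+21+12+20+13+15+19 = 108
Base - Q - S - Z - K - G - Y - Base: 8+21+12+7+15+18+21 = 102
Base - Q - S - Z - K - Y - G - Base: 8+21+12+7+13+18+19 = 98
Base - Q - S - G - Z - Y - K - Base: 8+21+10+16+20+13+10 = 98
Base - Q - S - G - Z - K - Y - Base: 8+21+10+16+7+13+21 = 96
… (352 more)
Base - Q - G - S - Y - K - Z - Base: 8+20+10+8+13+7+3 = 69  ← best
The minimum is 69.
One optimal route: Base → Q → G → S → Y → K → Z → Base (or its reverse).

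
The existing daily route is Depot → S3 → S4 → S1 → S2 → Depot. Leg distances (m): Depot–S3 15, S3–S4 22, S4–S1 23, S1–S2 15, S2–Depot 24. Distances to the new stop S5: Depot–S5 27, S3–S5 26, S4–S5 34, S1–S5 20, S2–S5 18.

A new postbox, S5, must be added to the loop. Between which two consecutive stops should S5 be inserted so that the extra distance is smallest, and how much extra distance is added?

Adding 21 m by placing S5 on the S2–Depot leg.

Insertion cost between consecutive stops i–j is d(i,S5) + d(S5,j) − d(i,j):
  between Depot and S3: 27 + 26 − 15 = 38
  between S3 and S4: 26 + 34 − 22 = 38
  between S4 and S1: 34 + 20 − 23 = 31
  between S1 and S2: 20 + 18 − 15 = 23
  between S2 and Depot: 18 + 27 − 24 = 21
Cheapest insertion is between S2 and Depot, adding 21.
New total = 99 + 21 = 120.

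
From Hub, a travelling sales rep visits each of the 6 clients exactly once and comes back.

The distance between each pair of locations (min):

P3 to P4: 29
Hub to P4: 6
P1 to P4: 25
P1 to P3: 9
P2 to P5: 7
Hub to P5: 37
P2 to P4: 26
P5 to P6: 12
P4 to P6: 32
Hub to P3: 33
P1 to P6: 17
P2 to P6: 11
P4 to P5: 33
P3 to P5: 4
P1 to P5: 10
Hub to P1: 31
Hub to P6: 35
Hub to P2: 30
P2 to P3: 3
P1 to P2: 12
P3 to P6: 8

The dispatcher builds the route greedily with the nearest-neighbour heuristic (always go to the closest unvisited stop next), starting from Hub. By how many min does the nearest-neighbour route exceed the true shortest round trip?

Excess over optimum: 3 min.

Hub: P4=6, P2=30, P1=31, P3=33, P6=35, P5=37 ⇒ P4
P4: P1=25, P2=26, P3=29, P6=32, P5=33 ⇒ P1
P1: P3=9, P5=10, P2=12, P6=17 ⇒ P3
P3: P2=3, P5=4, P6=8 ⇒ P2
P2: P5=7, P6=11 ⇒ P5
P5: P6=12 ⇒ P6
NN route Hub → P4 → P1 → P3 → P2 → P5 → P6 → Hub costs 97.
Optimal: Hub → P2 → P3 → P6 → P5 → P1 → P4 → Hub costs 94 (by enumerating all 360 distinct tours).
Excess = 97 − 94 = 3.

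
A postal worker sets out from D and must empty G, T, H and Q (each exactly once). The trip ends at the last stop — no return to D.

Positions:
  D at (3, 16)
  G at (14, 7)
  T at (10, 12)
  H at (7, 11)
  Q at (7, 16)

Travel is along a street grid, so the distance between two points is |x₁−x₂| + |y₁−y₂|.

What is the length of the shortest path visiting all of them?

There are 4! = 24 possible orderings.
D → G → T → H → Q: 20+9+4+5 = 38
D → G → T → Q → H: 20+9+7+5 = 41
D → G → H → T → Q: 20+11+4+7 = 42
D → G → H → Q → T: 20+11+5+7 = 43
D → G → Q → T → H: 20+16+7+4 = 47
D → G → Q → H → T: 20+16+5+4 = 45
D → T → G → H → Q: 11+9+11+5 = 36
D → T → G → Q → H: 11+9+16+5 = 41
D → T → H → G → Q: 11+4+11+16 = 42
D → T → H → Q → G: 11+4+5+16 = 36
D → T → Q → G → H: 11+7+16+11 = 45
D → T → Q → H → G: 11+7+5+11 = 34
D → H → G → T → Q: 9+11+9+7 = 36
D → H → G → Q → T: 9+11+16+7 = 43
… (10 more)
D → Q → H → T → G: 4+5+4+9 = 22  ← best
The minimum is 22.
One shortest path: D → Q → H → T → G.

22 — the minimum one-way total.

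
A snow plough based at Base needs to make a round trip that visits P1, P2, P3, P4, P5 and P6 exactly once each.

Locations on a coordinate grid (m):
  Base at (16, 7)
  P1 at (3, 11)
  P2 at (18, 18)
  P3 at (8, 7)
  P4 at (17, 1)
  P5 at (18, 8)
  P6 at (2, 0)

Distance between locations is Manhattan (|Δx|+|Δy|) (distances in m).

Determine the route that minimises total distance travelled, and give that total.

Base→P1→P2→P3→P4→P5→P6→Base: 17+22+21+15+8+24+21 = 128
Base→P1→P2→P3→P4→P6→P5→Base: 17+22+21+15+16+24+3 = 118
Base→P1→P2→P3→P5→P4→P6→Base: 17+22+21+11+8+16+21 = 116
Base→P1→P2→P3→P5→P6→P4→Base: 17+22+21+11+24+16+7 = 118
Base→P1→P2→P3→P6→P4→P5→Base: 17+22+21+13+16+8+3 = 100
Base→P1→P2→P3→P6→P5→P4→Base: 17+22+21+13+24+8+7 = 112
Base→P1→P2→P4→P3→P5→P6→Base: 17+22+18+15+11+24+21 = 128
Base→P1→P2→P4→P3→P6→P5→Base: 17+22+18+15+13+24+3 = 112
… (352 more)
Base→P2→P5→P4→P6→P1→P3→Base: 13+10+8+16+12+9+8 = 76  ← best
The minimum is 76.
One optimal route: Base → P2 → P5 → P4 → P6 → P1 → P3 → Base (or its reverse).

76 m — the shortest possible round trip.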